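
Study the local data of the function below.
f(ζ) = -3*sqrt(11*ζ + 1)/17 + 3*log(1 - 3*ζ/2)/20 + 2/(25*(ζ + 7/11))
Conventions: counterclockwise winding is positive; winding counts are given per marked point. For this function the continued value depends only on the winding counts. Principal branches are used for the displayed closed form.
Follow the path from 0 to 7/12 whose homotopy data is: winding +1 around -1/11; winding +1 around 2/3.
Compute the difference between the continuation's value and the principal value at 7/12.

Continued minus principal equals ((1/17)*sqrt(267)) + ((3/10)*pi)*i.

The rational part is single-valued and drops out of the difference; each branch term changes only by its own monodromy.
(3/20)*log(1 - ζ/(2/3)): each positive loop around 2/3 adds 2*pi*i to the log, so winding +1 contributes (3/20)*(1)*2*pi*i = (3/10)*pi*i.
(-3/17)*sqrt(1 - ζ/(-1/11)): winding +1 is odd, the square root flips sign, contributing -2*(-3/17)*sqrt(1 - (7/12)/(-1/11)) = -2*(-3/17)*sqrt(89/12) = (1/17)*sqrt(267).
Summing the contributions at ζ = 7/12 gives ((1/17)*sqrt(267)) + ((3/10)*pi)*i.


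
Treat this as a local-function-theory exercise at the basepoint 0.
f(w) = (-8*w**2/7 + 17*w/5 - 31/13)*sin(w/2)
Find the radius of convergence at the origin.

The factor sin(w/2) is entire and contributes no finite singular point.
The polynomial part has no poles.
No finite singular points: the Taylor series at 0 converges everywhere.

The radius of convergence is infinite.


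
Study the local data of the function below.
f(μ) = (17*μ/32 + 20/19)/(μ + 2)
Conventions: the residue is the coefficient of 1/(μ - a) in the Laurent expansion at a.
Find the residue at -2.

The residue is -3/304.

At the order-1 pole -2 set g(μ) = (μ - (-2))*f(μ) = 17*μ/32 + 20/19.
Simple pole: residue = g(a) at a = -2, which is -3/304.


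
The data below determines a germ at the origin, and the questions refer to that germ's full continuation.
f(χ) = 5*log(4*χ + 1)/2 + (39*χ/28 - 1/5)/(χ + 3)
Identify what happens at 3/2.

The point is a regular point.

Denominator factors: χ + 3 = 9/2 at χ = 3/2 — none vanishes.
Branch term log(1 - χ/(-1/4)): argument at 3/2 is 7, nonzero, so 3/2 is not its branch point (a point on a principal cut is still regular for the continued germ).
So the germ continues analytically to 3/2.


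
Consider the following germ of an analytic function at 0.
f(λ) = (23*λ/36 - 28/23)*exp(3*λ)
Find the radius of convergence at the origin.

The factor exp(3*λ) is entire and contributes no finite singular point.
The polynomial part has no poles.
No finite singular points: the Taylor series at 0 converges everywhere.

The radius of convergence is infinite.


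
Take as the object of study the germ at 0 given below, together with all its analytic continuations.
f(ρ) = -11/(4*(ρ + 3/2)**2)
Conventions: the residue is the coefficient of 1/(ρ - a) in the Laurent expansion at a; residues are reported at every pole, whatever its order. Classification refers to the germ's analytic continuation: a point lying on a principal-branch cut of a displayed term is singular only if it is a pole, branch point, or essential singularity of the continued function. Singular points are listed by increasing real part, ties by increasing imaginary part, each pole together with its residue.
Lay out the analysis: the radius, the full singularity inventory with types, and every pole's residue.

Denominator factor (ρ + 3/2)^2: pole of order 2 at -3/2, modulus 3/2.
The radius of convergence is the smallest modulus among the singular points: 3/2.
At the order-2 pole -3/2 set g(ρ) = (ρ - (-3/2))^2*f(ρ) = -11/4.
Order-2 pole: residue = g'(a); g'(-3/2) = 0, so the residue is 0.

Radius of convergence at 0: 3/2.
At -3/2: a pole of order 2; residue 0.


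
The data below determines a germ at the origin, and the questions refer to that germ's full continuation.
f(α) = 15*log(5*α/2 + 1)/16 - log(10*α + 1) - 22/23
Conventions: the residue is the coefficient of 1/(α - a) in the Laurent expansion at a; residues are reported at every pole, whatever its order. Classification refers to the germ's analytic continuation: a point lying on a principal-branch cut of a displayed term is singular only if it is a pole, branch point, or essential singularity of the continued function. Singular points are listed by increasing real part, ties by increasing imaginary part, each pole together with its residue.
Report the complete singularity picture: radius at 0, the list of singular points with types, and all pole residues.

Radius of convergence at 0: 1/10.
At -2/5: a logarithmic branch point.
At -1/10: a logarithmic branch point.

Branch term (-1)*log(1 - α/(-1/10)): its argument vanishes at α = -1/10, a logarithmic branch point, modulus 1/10.
Branch term (15/16)*log(1 - α/(-2/5)): its argument vanishes at α = -2/5, a logarithmic branch point, modulus 2/5.
The radius of convergence is the smallest modulus among the singular points: 1/10.
List the singular points by increasing real part (a conjugate pair: the negative imaginary part first).


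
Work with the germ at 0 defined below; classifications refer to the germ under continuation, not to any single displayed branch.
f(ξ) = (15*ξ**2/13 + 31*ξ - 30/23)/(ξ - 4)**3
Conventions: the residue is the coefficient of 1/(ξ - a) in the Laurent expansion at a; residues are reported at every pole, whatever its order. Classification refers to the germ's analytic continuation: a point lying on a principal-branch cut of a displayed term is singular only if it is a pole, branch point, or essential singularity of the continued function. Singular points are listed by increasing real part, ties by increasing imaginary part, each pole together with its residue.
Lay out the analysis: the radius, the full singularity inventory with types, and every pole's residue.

Denominator factor (ξ - 4)^3: pole of order 3 at 4, modulus 4.
The radius of convergence is the smallest modulus among the singular points: 4.
At the order-3 pole 4 set g(ξ) = (ξ - (4))^3*f(ξ) = 15*ξ**2/13 + 31*ξ - 30/23.
Order-3 pole: residue = g''(a)/2; g''(4) = 30/13, so the residue is 15/13.

Radius of convergence at 0: 4.
At 4: a pole of order 3; residue 15/13.


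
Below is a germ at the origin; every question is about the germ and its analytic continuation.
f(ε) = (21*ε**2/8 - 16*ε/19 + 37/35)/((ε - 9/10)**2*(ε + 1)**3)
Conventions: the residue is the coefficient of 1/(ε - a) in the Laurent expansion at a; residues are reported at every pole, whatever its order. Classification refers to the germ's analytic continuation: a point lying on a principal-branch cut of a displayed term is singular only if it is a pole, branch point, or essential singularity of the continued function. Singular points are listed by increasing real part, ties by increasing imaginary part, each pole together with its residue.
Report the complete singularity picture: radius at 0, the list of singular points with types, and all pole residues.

Denominator factor (ε - 9/10)^2: pole of order 2 at 9/10, modulus 9/10.
Denominator factor (ε + 1)^3: pole of order 3 at -1, modulus 1.
The radius of convergence is the smallest modulus among the singular points: 9/10.
At the order-3 pole -1 set g(ε) = (ε - (-1))^3*f(ε) = (21*ε**2/8 - 16*ε/19 + 37/35)/(ε - 9/10)**2.
Order-3 pole: residue = g''(a)/2; g''(-1) = -268675/17332693, so the residue is -268675/34665386.
At the order-2 pole 9/10 set g(ε) = (ε - (9/10))^2*f(ε) = (21*ε**2/8 - 16*ε/19 + 37/35)/(ε + 1)**3.
Order-2 pole: residue = g'(a); g'(9/10) = 268675/34665386, so the residue is 268675/34665386.
List the singular points by increasing real part (a conjugate pair: the negative imaginary part first).

Radius of convergence at 0: 9/10.
At -1: a pole of order 3; residue -268675/34665386.
At 9/10: a pole of order 2; residue 268675/34665386.


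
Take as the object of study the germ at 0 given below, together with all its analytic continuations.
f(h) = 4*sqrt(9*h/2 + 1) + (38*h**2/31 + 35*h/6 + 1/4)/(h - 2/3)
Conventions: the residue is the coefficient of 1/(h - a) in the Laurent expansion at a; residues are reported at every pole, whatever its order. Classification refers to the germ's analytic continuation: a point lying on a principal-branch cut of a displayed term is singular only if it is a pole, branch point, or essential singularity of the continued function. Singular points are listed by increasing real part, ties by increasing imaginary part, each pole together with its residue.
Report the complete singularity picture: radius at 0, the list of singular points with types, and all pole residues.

Denominator factor (h - 2/3): pole of order 1 at 2/3, modulus 2/3.
Branch term (4)*sqrt(1 - h/(-2/9)): its argument vanishes at h = -2/9, a square-root branch point, modulus 2/9.
The radius of convergence is the smallest modulus among the singular points: 2/9.
The branch term is analytic at 2/3 and contributes nothing to the residue; only the rational part matters.
At the order-1 pole 2/3 set g(h) = (h - (2/3))*(rational part) = 38*h**2/31 + 35*h/6 + 1/4.
Simple pole: residue = g(a) at a = 2/3, which is 5227/1116.
List the singular points by increasing real part (a conjugate pair: the negative imaginary part first).

Radius of convergence at 0: 2/9.
At -2/9: an algebraic (square-root) branch point.
At 2/3: a pole of order 1; residue 5227/1116.


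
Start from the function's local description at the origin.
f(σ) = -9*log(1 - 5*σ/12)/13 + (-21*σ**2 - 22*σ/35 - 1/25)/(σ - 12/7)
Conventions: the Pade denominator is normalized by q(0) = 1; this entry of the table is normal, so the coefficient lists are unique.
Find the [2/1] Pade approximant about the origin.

The Pade approximant has numerator coefficients [7/300, 7193138813/10979169240, 26663586203/2195833848]; denominator coefficients [1, -49141753/84455148].

Taylor coefficients needed (expand at 0): a_0 = 7/300, a_1 = 31297/46800, a_2 = 7037929/561600, a_3 = 49141753/6739200.
Write the denominator as Q(σ) = 1 + q1*σ. Requiring Q*f - P = O(σ^4) with deg P <= 2 kills the coefficients of σ^3..σ^3 in Q*f:
  σ^3: a_3 + q1*a_2 = 0, i.e. 49141753/6739200 + (7037929/561600)*q1 = 0.
Solving this linear system: q1 = -49141753/84455148.
The numerator is Q*f truncated at degree 2: P0 = a_0 = 7/300; P1 = a_1 + q1*a_0 = 7193138813/10979169240; P2 = a_2 + q1*a_1 = 26663586203/2195833848.


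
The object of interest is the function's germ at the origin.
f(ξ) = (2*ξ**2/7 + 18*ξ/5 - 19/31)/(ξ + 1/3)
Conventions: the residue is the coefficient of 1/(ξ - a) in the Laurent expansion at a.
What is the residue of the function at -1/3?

At the order-1 pole -1/3 set g(ξ) = (ξ - (-1/3))*f(ξ) = 2*ξ**2/7 + 18*ξ/5 - 19/31.
Simple pole: residue = g(a) at a = -1/3, which is -17393/9765.

The residue is -17393/9765.


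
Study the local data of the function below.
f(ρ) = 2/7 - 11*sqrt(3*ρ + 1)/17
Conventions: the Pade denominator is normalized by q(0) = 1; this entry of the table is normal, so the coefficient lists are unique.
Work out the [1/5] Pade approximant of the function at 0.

The Pade approximant has numerator coefficients [-43/119, -27369263127/20451865028]; denominator coefficients [1, 174858687/171864412, -123451713/171864412, 1316125503/1374915296, -7847037891/5499661184, 39547812843/21998644736].

Taylor coefficients needed (expand at 0): a_0 = -43/119, a_1 = -33/34, a_2 = 99/136, a_3 = -297/272, a_4 = 4455/2176, a_5 = -18711/4352, a_6 = 168399/17408.
Write the denominator as Q(ρ) = 1 + q1*ρ + q2*ρ^2 + q3*ρ^3 + q4*ρ^4 + q5*ρ^5. Requiring Q*f - P = O(ρ^7) with deg P <= 1 kills the coefficients of ρ^2..ρ^6 in Q*f:
  ρ^2: a_2 + q1*a_1 + q2*a_0 = 0, i.e. 99/136 + (-33/34)*q1 + (-43/119)*q2 = 0.
  ρ^3: a_3 + q1*a_2 + q2*a_1 + q3*a_0 = 0, i.e. -297/272 + (99/136)*q1 + (-33/34)*q2 + (-43/119)*q3 = 0.
  ρ^4: a_4 + q1*a_3 + q2*a_2 + q3*a_1 + q4*a_0 = 0, i.e. 4455/2176 + (-297/272)*q1 + (99/136)*q2 + (-33/34)*q3 + (-43/119)*q4 = 0.
  ρ^5: a_5 + q1*a_4 + q2*a_3 + q3*a_2 + q4*a_1 + q5*a_0 = 0, i.e. -18711/4352 + (4455/2176)*q1 + (-297/272)*q2 + (99/136)*q3 + (-33/34)*q4 + (-43/119)*q5 = 0.
  ρ^6: a_6 + q1*a_5 + q2*a_4 + q3*a_3 + q4*a_2 + q5*a_1 = 0, i.e. 168399/17408 + (-18711/4352)*q1 + (4455/2176)*q2 + (-297/272)*q3 + (99/136)*q4 + (-33/34)*q5 = 0.
Solving this linear system: q1 = 174858687/171864412, q2 = -123451713/171864412, q3 = 1316125503/1374915296, q4 = -7847037891/5499661184, q5 = 39547812843/21998644736.
The numerator is Q*f truncated at degree 1: P0 = a_0 = -43/119; P1 = a_1 + q1*a_0 = -27369263127/20451865028.


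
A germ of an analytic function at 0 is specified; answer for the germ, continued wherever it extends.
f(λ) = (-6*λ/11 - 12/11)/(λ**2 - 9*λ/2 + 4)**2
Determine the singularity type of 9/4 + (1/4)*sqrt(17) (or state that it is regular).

The point is a pole of order 2.

The denominator factor λ**2 - 9*λ/2 + 4 vanishes at 9/4 + (1/4)*sqrt(17) and appears to the power 2; the numerator there equals -51/22 - (3/22)*sqrt(17), nonzero, and no other factor vanishes.
Hence a pole whose order is the multiplicity, 2.


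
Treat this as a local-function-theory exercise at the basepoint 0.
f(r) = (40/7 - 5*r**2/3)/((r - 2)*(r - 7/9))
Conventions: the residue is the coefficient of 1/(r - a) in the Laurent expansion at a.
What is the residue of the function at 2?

The residue is -60/77.

At the order-1 pole 2 set g(r) = (r - (2))*f(r) = (40/7 - 5*r**2/3)/(r - 7/9).
Simple pole: residue = g(a) at a = 2, which is -60/77.


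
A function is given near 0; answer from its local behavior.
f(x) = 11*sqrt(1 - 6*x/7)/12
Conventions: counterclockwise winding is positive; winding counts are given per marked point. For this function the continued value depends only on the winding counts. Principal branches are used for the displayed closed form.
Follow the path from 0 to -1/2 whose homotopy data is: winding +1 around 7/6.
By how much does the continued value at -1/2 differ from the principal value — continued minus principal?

The rational part is single-valued and drops out of the difference; each branch term changes only by its own monodromy.
(11/12)*sqrt(1 - x/(7/6)): winding +1 is odd, the square root flips sign, contributing -2*(11/12)*sqrt(1 - (-1/2)/(7/6)) = -2*(11/12)*sqrt(10/7) = -(11/42)*sqrt(70).
Summing the contributions at x = -1/2 gives -(11/42)*sqrt(70).

Continued minus principal equals -(11/42)*sqrt(70).


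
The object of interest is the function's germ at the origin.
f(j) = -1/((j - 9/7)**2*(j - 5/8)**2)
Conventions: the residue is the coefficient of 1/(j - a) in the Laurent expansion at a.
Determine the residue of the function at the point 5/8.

At the order-2 pole 5/8 set g(j) = (j - (5/8))^2*f(j) = -1/(j - 9/7)**2.
Order-2 pole: residue = g'(a); g'(5/8) = -351232/50653, so the residue is -351232/50653.

The residue is -351232/50653.


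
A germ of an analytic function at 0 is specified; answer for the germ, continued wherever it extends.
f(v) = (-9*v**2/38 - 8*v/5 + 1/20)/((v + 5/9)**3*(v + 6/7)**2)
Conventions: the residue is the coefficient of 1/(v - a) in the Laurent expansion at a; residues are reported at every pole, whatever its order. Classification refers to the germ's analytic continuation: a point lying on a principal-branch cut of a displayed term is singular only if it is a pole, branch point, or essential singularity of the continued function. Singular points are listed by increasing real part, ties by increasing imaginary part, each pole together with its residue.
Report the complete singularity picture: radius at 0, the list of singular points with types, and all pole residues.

Denominator factor (v + 5/9)^3: pole of order 3 at -5/9, modulus 5/9.
Denominator factor (v + 6/7)^2: pole of order 2 at -6/7, modulus 6/7.
The radius of convergence is the smallest modulus among the singular points: 5/9.
At the order-2 pole -6/7 set g(v) = (v - (-6/7))^2*f(v) = (-9*v**2/38 - 8*v/5 + 1/20)/(v + 5/9)**3.
Order-2 pole: residue = g'(a); g'(-6/7) = -4049225397/9904396, so the residue is -4049225397/9904396.
At the order-3 pole -5/9 set g(v) = (v - (-5/9))^3*f(v) = (-9*v**2/38 - 8*v/5 + 1/20)/(v + 6/7)**2.
Order-3 pole: residue = g''(a)/2; g''(-5/9) = 4049225397/4952198, so the residue is 4049225397/9904396.
List the singular points by increasing real part (a conjugate pair: the negative imaginary part first).

Radius of convergence at 0: 5/9.
At -6/7: a pole of order 2; residue -4049225397/9904396.
At -5/9: a pole of order 3; residue 4049225397/9904396.


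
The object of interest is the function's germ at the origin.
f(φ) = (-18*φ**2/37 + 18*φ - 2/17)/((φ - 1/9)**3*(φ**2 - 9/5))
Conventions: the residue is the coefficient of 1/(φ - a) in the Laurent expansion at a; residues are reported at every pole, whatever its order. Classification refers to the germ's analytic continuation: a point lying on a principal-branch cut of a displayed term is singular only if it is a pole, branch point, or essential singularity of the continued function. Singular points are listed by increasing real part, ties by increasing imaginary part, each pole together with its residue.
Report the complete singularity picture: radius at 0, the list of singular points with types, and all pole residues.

Denominator factor (φ**2 - 9/5): discriminant 36/5, real irrational roots (3/5)*sqrt(5) and -(3/5)*sqrt(5); poles of order 1, moduli (3/5)*sqrt(5) and (3/5)*sqrt(5).
Denominator factor (φ - 1/9)^3: pole of order 3 at 1/9, modulus 1/9.
The radius of convergence is the smallest modulus among the singular points: 1/9.
The factor φ**2 - 9/5 splits as (φ - a)(φ - a') with a = -(3/5)*sqrt(5), a' = (3/5)*sqrt(5). At the order-1 pole a set g(φ) = (φ - a)*f(φ) = [(-18*φ**2/37 + 18*φ - 2/17)/(φ - 1/9)**3] / (φ - a').
Simple pole: residue = g(a) at a = -(3/5)*sqrt(5), which is 2937950190/3729807089 - (51292834875/29838456712)*sqrt(5).
At the order-3 pole 1/9 set g(φ) = (φ - (1/9))^3*f(φ) = (-18*φ**2/37 + 18*φ - 2/17)/(φ**2 - 9/5).
Order-3 pole: residue = g''(a)/2; g''(1/9) = -11751800760/3729807089, so the residue is -5875900380/3729807089.
The factor φ**2 - 9/5 splits as (φ - a)(φ - a') with a = (3/5)*sqrt(5), a' = -(3/5)*sqrt(5). At the order-1 pole a set g(φ) = (φ - a)*f(φ) = [(-18*φ**2/37 + 18*φ - 2/17)/(φ - 1/9)**3] / (φ - a').
Simple pole: residue = g(a) at a = (3/5)*sqrt(5), which is 2937950190/3729807089 + (51292834875/29838456712)*sqrt(5).
List the singular points by increasing real part (a conjugate pair: the negative imaginary part first).

Radius of convergence at 0: 1/9.
At -(3/5)*sqrt(5): a pole of order 1; residue 2937950190/3729807089 - (51292834875/29838456712)*sqrt(5).
At 1/9: a pole of order 3; residue -5875900380/3729807089.
At (3/5)*sqrt(5): a pole of order 1; residue 2937950190/3729807089 + (51292834875/29838456712)*sqrt(5).


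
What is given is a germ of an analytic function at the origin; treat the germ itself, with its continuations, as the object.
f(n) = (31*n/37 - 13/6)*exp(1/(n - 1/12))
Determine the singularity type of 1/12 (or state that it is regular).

The point is an essential singularity.

The exponent 1/(n - (1/12)) has a pole at 1/12, so exp(1/(n - (1/12))) takes every nonzero value near it: an essential singularity (not a pole of any order).


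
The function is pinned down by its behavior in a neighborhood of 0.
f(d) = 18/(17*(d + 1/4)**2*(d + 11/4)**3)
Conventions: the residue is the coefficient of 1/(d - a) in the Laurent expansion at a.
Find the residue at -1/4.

At the order-2 pole -1/4 set g(d) = (d - (-1/4))^2*f(d) = 18/(17*(d + 11/4)**3).
Order-2 pole: residue = g'(a); g'(-1/4) = -864/10625, so the residue is -864/10625.

The residue is -864/10625.


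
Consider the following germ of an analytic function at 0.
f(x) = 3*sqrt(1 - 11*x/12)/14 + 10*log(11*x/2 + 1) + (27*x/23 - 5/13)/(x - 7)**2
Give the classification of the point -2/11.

The point is a logarithmic branch point.

The term (10)*log(1 - x/(-2/11)) has argument 1 - -2/11/(-2/11) = 0 at -2/11: a logarithmic (infinitely-sheeted) branch point; the remaining terms are analytic or single-valued there.


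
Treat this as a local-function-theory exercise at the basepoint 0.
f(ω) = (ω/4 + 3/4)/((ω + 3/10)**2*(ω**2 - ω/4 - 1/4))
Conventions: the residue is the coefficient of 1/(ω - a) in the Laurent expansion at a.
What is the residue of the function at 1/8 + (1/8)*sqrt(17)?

The factor ω**2 - ω/4 - 1/4 splits as (ω - a)(ω - a') with a = 1/8 + (1/8)*sqrt(17), a' = 1/8 - (1/8)*sqrt(17). At the order-1 pole a set g(ω) = (ω - a)*f(ω) = [(ω/4 + 3/4)/(ω + 3/10)**2] / (ω - a').
Simple pole: residue = g(a) at a = 1/8 + (1/8)*sqrt(17), which is -650/17 + (2750/289)*sqrt(17).

The residue is -650/17 + (2750/289)*sqrt(17).


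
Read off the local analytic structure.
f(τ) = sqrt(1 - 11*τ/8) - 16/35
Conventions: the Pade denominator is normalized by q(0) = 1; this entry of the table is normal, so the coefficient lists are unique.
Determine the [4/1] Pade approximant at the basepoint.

Taylor coefficients needed (expand at 0): a_0 = 19/35, a_1 = -11/16, a_2 = -121/512, a_3 = -1331/8192, a_4 = -73205/524288, a_5 = -1127357/8388608.
Write the denominator as Q(τ) = 1 + q1*τ. Requiring Q*f - P = O(τ^6) with deg P <= 4 kills the coefficients of τ^5..τ^5 in Q*f:
  τ^5: a_5 + q1*a_4 = 0, i.e. -1127357/8388608 + (-73205/524288)*q1 = 0.
Solving this linear system: q1 = -77/80.
The numerator is Q*f truncated at degree 4: P0 = a_0 = 19/35; P1 = a_1 + q1*a_0 = -121/100; P2 = a_2 + q1*a_1 = 1089/2560; P3 = a_3 + q1*a_2 = 1331/20480; P4 = a_4 + q1*a_3 = 43923/2621440.

The Pade approximant has numerator coefficients [19/35, -121/100, 1089/2560, 1331/20480, 43923/2621440]; denominator coefficients [1, -77/80].


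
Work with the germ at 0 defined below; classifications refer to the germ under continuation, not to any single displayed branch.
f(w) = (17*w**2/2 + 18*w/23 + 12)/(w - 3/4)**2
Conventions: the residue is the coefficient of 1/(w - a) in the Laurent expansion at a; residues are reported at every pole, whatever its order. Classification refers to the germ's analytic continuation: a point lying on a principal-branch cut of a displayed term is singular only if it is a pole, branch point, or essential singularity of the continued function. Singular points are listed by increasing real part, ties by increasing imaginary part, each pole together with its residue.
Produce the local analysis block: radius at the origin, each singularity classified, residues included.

Denominator factor (w - 3/4)^2: pole of order 2 at 3/4, modulus 3/4.
The radius of convergence is the smallest modulus among the singular points: 3/4.
At the order-2 pole 3/4 set g(w) = (w - (3/4))^2*f(w) = 17*w**2/2 + 18*w/23 + 12.
Order-2 pole: residue = g'(a); g'(3/4) = 1245/92, so the residue is 1245/92.

Radius of convergence at 0: 3/4.
At 3/4: a pole of order 2; residue 1245/92.


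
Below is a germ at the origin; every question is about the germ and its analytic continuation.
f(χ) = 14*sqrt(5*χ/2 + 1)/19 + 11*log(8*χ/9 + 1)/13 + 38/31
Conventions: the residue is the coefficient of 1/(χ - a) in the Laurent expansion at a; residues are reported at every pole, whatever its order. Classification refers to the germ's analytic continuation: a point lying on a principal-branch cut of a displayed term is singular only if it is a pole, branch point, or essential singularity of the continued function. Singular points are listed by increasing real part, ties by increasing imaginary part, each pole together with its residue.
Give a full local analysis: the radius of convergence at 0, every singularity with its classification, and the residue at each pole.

Radius of convergence at 0: 2/5.
At -9/8: a logarithmic branch point.
At -2/5: an algebraic (square-root) branch point.

Branch term (14/19)*sqrt(1 - χ/(-2/5)): its argument vanishes at χ = -2/5, a square-root branch point, modulus 2/5.
Branch term (11/13)*log(1 - χ/(-9/8)): its argument vanishes at χ = -9/8, a logarithmic branch point, modulus 9/8.
The radius of convergence is the smallest modulus among the singular points: 2/5.
List the singular points by increasing real part (a conjugate pair: the negative imaginary part first).


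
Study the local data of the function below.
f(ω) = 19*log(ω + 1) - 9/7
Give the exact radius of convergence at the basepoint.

Branch term (19)*log(1 - ω/(-1)): its argument vanishes at ω = -1, a logarithmic branch point, modulus 1.
The radius of convergence is the smallest modulus among the singular points: 1.

The radius of convergence is 1.


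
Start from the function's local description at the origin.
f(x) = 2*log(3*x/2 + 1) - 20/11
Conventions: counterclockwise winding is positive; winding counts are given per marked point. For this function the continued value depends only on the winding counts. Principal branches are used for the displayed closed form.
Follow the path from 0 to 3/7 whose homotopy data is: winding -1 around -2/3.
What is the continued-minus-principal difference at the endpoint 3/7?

Continued minus principal equals -(4)*pi*i.

The rational part is single-valued and drops out of the difference; each branch term changes only by its own monodromy.
(2)*log(1 - x/(-2/3)): each positive loop around -2/3 adds 2*pi*i to the log, so winding -1 contributes (2)*(-1)*2*pi*i = -(4)*pi*i.
Summing the contributions at x = 3/7 gives -(4)*pi*i.


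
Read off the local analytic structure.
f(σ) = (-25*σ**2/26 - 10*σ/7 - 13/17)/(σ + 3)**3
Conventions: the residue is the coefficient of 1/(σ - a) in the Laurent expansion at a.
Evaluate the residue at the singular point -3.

The residue is -25/26.

At the order-3 pole -3 set g(σ) = (σ - (-3))^3*f(σ) = -25*σ**2/26 - 10*σ/7 - 13/17.
Order-3 pole: residue = g''(a)/2; g''(-3) = -25/13, so the residue is -25/26.


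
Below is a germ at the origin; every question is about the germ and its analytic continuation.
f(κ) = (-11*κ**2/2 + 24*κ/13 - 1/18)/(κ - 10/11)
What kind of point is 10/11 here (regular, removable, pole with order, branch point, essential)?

The point is a pole of order 1.

The denominator factor κ - 10/11 vanishes at 10/11 and appears to the power 1; the numerator there equals -7523/2574, nonzero, and no other factor vanishes.
Hence a pole whose order is the multiplicity, 1.


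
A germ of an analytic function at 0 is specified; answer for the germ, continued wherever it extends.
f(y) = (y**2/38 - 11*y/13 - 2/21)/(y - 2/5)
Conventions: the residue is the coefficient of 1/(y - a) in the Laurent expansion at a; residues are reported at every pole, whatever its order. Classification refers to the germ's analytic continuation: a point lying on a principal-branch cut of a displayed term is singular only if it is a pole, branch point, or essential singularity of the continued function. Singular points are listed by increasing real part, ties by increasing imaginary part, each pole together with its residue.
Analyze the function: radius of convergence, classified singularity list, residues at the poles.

Denominator factor (y - 2/5): pole of order 1 at 2/5, modulus 2/5.
The radius of convergence is the smallest modulus among the singular points: 2/5.
At the order-1 pole 2/5 set g(y) = (y - (2/5))*f(y) = y**2/38 - 11*y/13 - 2/21.
Simple pole: residue = g(a) at a = 2/5, which is -55694/129675.

Radius of convergence at 0: 2/5.
At 2/5: a pole of order 1; residue -55694/129675.


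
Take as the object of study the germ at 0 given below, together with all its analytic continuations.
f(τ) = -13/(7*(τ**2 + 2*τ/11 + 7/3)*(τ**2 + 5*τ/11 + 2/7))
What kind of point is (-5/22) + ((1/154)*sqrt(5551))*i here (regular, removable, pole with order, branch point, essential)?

The point is a pole of order 1.

The denominator factor τ**2 + 5*τ/11 + 2/7 vanishes at (-5/22) + ((1/154)*sqrt(5551))*i and appears to the power 1; the numerator there equals -13/7, nonzero, and no other factor vanishes.
Hence a pole whose order is the multiplicity, 1.


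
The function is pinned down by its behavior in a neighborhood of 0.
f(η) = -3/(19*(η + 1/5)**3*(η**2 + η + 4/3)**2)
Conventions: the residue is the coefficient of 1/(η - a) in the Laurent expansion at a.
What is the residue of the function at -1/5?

At the order-3 pole -1/5 set g(η) = (η - (-1/5))^3*f(η) = -3/(19*(η**2 + η + 4/3)**2).
Order-3 pole: residue = g''(a)/2; g''(-1/5) = 6328125/29984768, so the residue is 6328125/59969536.

The residue is 6328125/59969536.


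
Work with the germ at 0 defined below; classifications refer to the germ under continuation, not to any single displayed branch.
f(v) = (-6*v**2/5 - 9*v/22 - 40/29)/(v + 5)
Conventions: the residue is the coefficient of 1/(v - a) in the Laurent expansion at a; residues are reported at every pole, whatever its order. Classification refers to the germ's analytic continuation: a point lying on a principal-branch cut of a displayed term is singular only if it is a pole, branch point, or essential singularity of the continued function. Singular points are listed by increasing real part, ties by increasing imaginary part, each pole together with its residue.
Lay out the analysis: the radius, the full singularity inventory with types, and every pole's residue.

Radius of convergence at 0: 5.
At -5: a pole of order 1; residue -18715/638.

Denominator factor (v + 5): pole of order 1 at -5, modulus 5.
The radius of convergence is the smallest modulus among the singular points: 5.
At the order-1 pole -5 set g(v) = (v - (-5))*f(v) = -6*v**2/5 - 9*v/22 - 40/29.
Simple pole: residue = g(a) at a = -5, which is -18715/638.


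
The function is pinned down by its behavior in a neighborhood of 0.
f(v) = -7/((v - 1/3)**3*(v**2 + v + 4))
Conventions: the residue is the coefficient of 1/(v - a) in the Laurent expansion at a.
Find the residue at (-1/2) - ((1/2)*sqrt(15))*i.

The residue is (-1701/25600) - ((1197/25600)*sqrt(15))*i.

The factor v**2 + v + 4 splits as (v - a)(v - a') with a = (-1/2) - ((1/2)*sqrt(15))*i, a' = (-1/2) + ((1/2)*sqrt(15))*i. At the order-1 pole a set g(v) = (v - a)*f(v) = [-7/(v - 1/3)**3] / (v - a').
Simple pole: residue = g(a) at a = (-1/2) - ((1/2)*sqrt(15))*i, which is (-1701/25600) - ((1197/25600)*sqrt(15))*i.


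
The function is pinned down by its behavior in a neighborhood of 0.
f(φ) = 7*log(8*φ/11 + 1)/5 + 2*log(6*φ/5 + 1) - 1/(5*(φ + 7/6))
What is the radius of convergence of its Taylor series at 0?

Denominator factor (φ + 7/6): pole of order 1 at -7/6, modulus 7/6.
Branch term (2)*log(1 - φ/(-5/6)): its argument vanishes at φ = -5/6, a logarithmic branch point, modulus 5/6.
Branch term (7/5)*log(1 - φ/(-11/8)): its argument vanishes at φ = -11/8, a logarithmic branch point, modulus 11/8.
The radius of convergence is the smallest modulus among the singular points: 5/6.

The radius of convergence is 5/6.


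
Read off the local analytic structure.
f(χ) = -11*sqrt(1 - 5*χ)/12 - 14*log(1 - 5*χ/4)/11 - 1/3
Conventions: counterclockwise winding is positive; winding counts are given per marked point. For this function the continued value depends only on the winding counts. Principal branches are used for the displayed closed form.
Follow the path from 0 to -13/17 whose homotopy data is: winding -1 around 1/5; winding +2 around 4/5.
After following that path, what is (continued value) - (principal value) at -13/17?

The rational part is single-valued and drops out of the difference; each branch term changes only by its own monodromy.
(-11/12)*sqrt(1 - χ/(1/5)): winding -1 is odd, the square root flips sign, contributing -2*(-11/12)*sqrt(1 - (-13/17)/(1/5)) = -2*(-11/12)*sqrt(82/17) = (11/102)*sqrt(1394).
(-14/11)*log(1 - χ/(4/5)): each positive loop around 4/5 adds 2*pi*i to the log, so winding +2 contributes (-14/11)*(2)*2*pi*i = -(56/11)*pi*i.
Summing the contributions at χ = -13/17 gives ((11/102)*sqrt(1394)) - ((56/11)*pi)*i.

Continued minus principal equals ((11/102)*sqrt(1394)) - ((56/11)*pi)*i.


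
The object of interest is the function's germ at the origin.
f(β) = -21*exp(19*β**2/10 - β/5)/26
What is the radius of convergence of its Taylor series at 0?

The factor exp(19*β**2/10 - β/5) is entire and contributes no finite singular point.
The polynomial part has no poles.
No finite singular points: the Taylor series at 0 converges everywhere.

The radius of convergence is infinite.


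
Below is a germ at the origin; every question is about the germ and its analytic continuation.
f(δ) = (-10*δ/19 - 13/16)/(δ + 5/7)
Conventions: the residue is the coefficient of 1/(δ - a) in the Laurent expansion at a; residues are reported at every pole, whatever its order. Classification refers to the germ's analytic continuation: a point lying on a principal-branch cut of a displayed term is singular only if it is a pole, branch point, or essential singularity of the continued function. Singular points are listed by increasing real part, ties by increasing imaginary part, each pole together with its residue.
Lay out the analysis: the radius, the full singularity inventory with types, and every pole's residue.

Denominator factor (δ + 5/7): pole of order 1 at -5/7, modulus 5/7.
The radius of convergence is the smallest modulus among the singular points: 5/7.
At the order-1 pole -5/7 set g(δ) = (δ - (-5/7))*f(δ) = -10*δ/19 - 13/16.
Simple pole: residue = g(a) at a = -5/7, which is -929/2128.

Radius of convergence at 0: 5/7.
At -5/7: a pole of order 1; residue -929/2128.


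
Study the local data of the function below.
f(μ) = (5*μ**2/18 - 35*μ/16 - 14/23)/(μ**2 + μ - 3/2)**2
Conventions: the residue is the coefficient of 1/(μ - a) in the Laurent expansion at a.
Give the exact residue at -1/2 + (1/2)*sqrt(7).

The residue is -(151/54096)*sqrt(7).

The factor μ**2 + μ - 3/2 splits as (μ - a)(μ - a') with a = -1/2 + (1/2)*sqrt(7), a' = -1/2 - (1/2)*sqrt(7). At the order-2 pole a set g(μ) = (μ - a)^2*f(μ) = [5*μ**2/18 - 35*μ/16 - 14/23] / (μ - a')^2.
Order-2 pole: residue = g'(a); g'(-1/2 + (1/2)*sqrt(7)) = -(151/54096)*sqrt(7), so the residue is -(151/54096)*sqrt(7).


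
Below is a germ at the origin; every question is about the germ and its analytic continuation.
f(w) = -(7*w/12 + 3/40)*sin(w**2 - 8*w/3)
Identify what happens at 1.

There is no denominator, hence no pole anywhere.
The factor -sin(w**2 - 8*w/3) is entire.
So the germ continues analytically to 1.

The point is a regular point.


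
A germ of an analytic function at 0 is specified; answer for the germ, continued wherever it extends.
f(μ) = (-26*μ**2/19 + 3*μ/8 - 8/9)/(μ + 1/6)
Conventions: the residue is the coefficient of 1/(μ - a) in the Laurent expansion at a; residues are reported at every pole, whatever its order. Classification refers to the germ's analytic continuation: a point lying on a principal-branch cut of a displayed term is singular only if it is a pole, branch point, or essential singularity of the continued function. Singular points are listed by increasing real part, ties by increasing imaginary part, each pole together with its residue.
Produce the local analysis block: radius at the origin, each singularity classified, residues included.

Denominator factor (μ + 1/6): pole of order 1 at -1/6, modulus 1/6.
The radius of convergence is the smallest modulus among the singular points: 1/6.
At the order-1 pole -1/6 set g(μ) = (μ - (-1/6))*f(μ) = -26*μ**2/19 + 3*μ/8 - 8/9.
Simple pole: residue = g(a) at a = -1/6, which is -2707/2736.

Radius of convergence at 0: 1/6.
At -1/6: a pole of order 1; residue -2707/2736.


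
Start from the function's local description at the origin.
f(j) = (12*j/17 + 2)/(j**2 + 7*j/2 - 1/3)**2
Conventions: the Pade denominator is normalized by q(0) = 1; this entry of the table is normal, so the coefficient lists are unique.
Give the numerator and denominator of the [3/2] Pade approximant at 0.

Taylor coefficients needed (expand at 0): a_0 = 18, a_1 = 6534/17, a_2 = 210627/34, a_3 = 1511136/17, a_4 = 9572013/8, a_5 = 2103372765/136.
Write the denominator as Q(j) = 1 + q1*j + q2*j^2. Requiring Q*f - P = O(j^6) with deg P <= 3 kills the coefficients of j^4..j^5 in Q*f:
  j^4: a_4 + q1*a_3 + q2*a_2 = 0, i.e. 9572013/8 + (1511136/17)*q1 + (210627/34)*q2 = 0.
  j^5: a_5 + q1*a_4 + q2*a_3 = 0, i.e. 2103372765/136 + (9572013/8)*q1 + (1511136/17)*q2 = 0.
Solving this linear system: q1 = -7433281737/344825129, q2 = 14566981851/125390956.
The numerator is Q*f truncated at degree 3: P0 = a_0 = 18; P1 = a_1 + q1*a_0 = -21496818636/5862027193; P2 = a_2 + q1*a_1 + q2*a_0 = 344871000/532911563; P3 = a_3 + q1*a_2 + q2*a_1 = -436683312/5862027193.

The Pade approximant has numerator coefficients [18, -21496818636/5862027193, 344871000/532911563, -436683312/5862027193]; denominator coefficients [1, -7433281737/344825129, 14566981851/125390956].


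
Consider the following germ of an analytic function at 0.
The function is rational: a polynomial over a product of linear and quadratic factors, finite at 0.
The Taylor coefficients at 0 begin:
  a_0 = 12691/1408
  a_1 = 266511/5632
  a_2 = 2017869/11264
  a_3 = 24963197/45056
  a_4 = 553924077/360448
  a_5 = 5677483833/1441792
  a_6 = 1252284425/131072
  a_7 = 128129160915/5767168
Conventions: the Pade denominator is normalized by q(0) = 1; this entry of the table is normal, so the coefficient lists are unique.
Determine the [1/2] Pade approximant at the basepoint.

Taylor coefficients needed (read off): a_0 = 12691/1408, a_1 = 266511/5632, a_2 = 2017869/11264, a_3 = 24963197/45056.
Write the denominator as Q(δ) = 1 + q1*δ + q2*δ^2. Requiring Q*f - P = O(δ^4) with deg P <= 1 kills the coefficients of δ^2..δ^3 in Q*f:
  δ^2: a_2 + q1*a_1 + q2*a_0 = 0, i.e. 2017869/11264 + (266511/5632)*q1 + (12691/1408)*q2 = 0.
  δ^3: a_3 + q1*a_2 + q2*a_1 = 0, i.e. 24963197/45056 + (2017869/11264)*q1 + (266511/5632)*q2 = 0.
Solving this linear system: q1 = -686/123, q2 = 3085/328.
The numerator is Q*f truncated at degree 1: P0 = a_0 = 12691/1408; P1 = a_1 + q1*a_0 = -2043251/692736.

The Pade approximant has numerator coefficients [12691/1408, -2043251/692736]; denominator coefficients [1, -686/123, 3085/328].


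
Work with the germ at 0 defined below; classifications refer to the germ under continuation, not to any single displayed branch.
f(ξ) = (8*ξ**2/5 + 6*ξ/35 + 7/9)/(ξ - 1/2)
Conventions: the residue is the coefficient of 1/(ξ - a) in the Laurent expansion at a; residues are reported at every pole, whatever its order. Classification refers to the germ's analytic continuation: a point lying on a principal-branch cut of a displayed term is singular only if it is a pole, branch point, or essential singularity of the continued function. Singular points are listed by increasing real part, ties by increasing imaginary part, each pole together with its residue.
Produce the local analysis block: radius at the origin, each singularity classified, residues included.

Denominator factor (ξ - 1/2): pole of order 1 at 1/2, modulus 1/2.
The radius of convergence is the smallest modulus among the singular points: 1/2.
At the order-1 pole 1/2 set g(ξ) = (ξ - (1/2))*f(ξ) = 8*ξ**2/5 + 6*ξ/35 + 7/9.
Simple pole: residue = g(a) at a = 1/2, which is 398/315.

Radius of convergence at 0: 1/2.
At 1/2: a pole of order 1; residue 398/315.


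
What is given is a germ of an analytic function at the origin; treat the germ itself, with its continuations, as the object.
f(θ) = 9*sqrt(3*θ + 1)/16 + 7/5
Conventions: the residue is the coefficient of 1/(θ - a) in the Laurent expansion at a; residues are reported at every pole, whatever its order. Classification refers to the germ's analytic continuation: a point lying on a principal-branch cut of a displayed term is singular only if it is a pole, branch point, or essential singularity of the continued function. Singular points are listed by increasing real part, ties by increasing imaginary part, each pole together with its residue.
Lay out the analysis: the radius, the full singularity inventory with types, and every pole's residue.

Branch term (9/16)*sqrt(1 - θ/(-1/3)): its argument vanishes at θ = -1/3, a square-root branch point, modulus 1/3.
The radius of convergence is the smallest modulus among the singular points: 1/3.

Radius of convergence at 0: 1/3.
At -1/3: an algebraic (square-root) branch point.
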